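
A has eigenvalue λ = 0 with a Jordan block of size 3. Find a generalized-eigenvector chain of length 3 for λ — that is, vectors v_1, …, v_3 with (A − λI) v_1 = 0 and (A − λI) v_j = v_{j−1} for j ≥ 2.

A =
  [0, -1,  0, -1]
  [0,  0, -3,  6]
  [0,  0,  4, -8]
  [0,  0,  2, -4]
A Jordan chain for λ = 0 of length 3:
v_1 = (1, 0, 0, 0)ᵀ
v_2 = (0, -3, 4, 2)ᵀ
v_3 = (0, 0, 1, 0)ᵀ

Let N = A − (0)·I. We want v_3 with N^3 v_3 = 0 but N^2 v_3 ≠ 0; then v_{j-1} := N · v_j for j = 3, …, 2.

Pick v_3 = (0, 0, 1, 0)ᵀ.
Then v_2 = N · v_3 = (0, -3, 4, 2)ᵀ.
Then v_1 = N · v_2 = (1, 0, 0, 0)ᵀ.

Sanity check: (A − (0)·I) v_1 = (0, 0, 0, 0)ᵀ = 0. ✓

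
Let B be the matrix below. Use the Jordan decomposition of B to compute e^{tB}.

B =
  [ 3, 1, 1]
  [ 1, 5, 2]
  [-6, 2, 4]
e^{tB} =
  [-2*t^2*exp(4*t) - t*exp(4*t) + exp(4*t), t^2*exp(4*t) + t*exp(4*t), t^2*exp(4*t)/2 + t*exp(4*t)]
  [-6*t^2*exp(4*t) + t*exp(4*t), 3*t^2*exp(4*t) + t*exp(4*t) + exp(4*t), 3*t^2*exp(4*t)/2 + 2*t*exp(4*t)]
  [4*t^2*exp(4*t) - 6*t*exp(4*t), -2*t^2*exp(4*t) + 2*t*exp(4*t), -t^2*exp(4*t) + exp(4*t)]

Strategy: write B = P · J · P⁻¹ where J is a Jordan canonical form, so e^{tB} = P · e^{tJ} · P⁻¹, and e^{tJ} can be computed block-by-block.

B has Jordan form
J =
  [4, 1, 0]
  [0, 4, 1]
  [0, 0, 4]
(up to reordering of blocks).

Per-block formulas:
  For a 3×3 Jordan block J_3(4): exp(t · J_3(4)) = e^(4t)·(I + t·N + (t^2/2)·N^2), where N is the 3×3 nilpotent shift.

After assembling e^{tJ} and conjugating by P, we get:

e^{tB} =
  [-2*t^2*exp(4*t) - t*exp(4*t) + exp(4*t), t^2*exp(4*t) + t*exp(4*t), t^2*exp(4*t)/2 + t*exp(4*t)]
  [-6*t^2*exp(4*t) + t*exp(4*t), 3*t^2*exp(4*t) + t*exp(4*t) + exp(4*t), 3*t^2*exp(4*t)/2 + 2*t*exp(4*t)]
  [4*t^2*exp(4*t) - 6*t*exp(4*t), -2*t^2*exp(4*t) + 2*t*exp(4*t), -t^2*exp(4*t) + exp(4*t)]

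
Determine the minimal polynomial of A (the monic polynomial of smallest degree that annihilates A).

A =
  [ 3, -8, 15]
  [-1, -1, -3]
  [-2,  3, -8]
x^3 + 6*x^2 + 12*x + 8

The characteristic polynomial is χ_A(x) = (x + 2)^3, so the eigenvalues are known. The minimal polynomial is
  m_A(x) = Π_λ (x − λ)^{k_λ}
where k_λ is the size of the *largest* Jordan block for λ (equivalently, the smallest k with (A − λI)^k v = 0 for every generalised eigenvector v of λ).

  λ = -2: largest Jordan block has size 3, contributing (x + 2)^3

So m_A(x) = (x + 2)^3 = x^3 + 6*x^2 + 12*x + 8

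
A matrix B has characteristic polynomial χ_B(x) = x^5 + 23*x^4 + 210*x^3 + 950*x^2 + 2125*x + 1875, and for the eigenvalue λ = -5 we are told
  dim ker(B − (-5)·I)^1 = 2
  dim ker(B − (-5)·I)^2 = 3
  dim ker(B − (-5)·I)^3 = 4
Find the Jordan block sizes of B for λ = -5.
Block sizes for λ = -5: [3, 1]

From the dimensions of kernels of powers, the number of Jordan blocks of size at least j is d_j − d_{j−1} where d_j = dim ker(N^j) (with d_0 = 0). Computing the differences gives [2, 1, 1].
The number of blocks of size exactly k is (#blocks of size ≥ k) − (#blocks of size ≥ k + 1), so the partition is: 1 block(s) of size 1, 1 block(s) of size 3.
In nonincreasing order the block sizes are [3, 1].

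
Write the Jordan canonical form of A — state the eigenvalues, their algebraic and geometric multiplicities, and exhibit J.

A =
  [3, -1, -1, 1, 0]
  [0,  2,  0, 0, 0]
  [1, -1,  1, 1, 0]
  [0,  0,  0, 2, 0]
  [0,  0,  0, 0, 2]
J_2(2) ⊕ J_1(2) ⊕ J_1(2) ⊕ J_1(2)

The characteristic polynomial is
  det(x·I − A) = x^5 - 10*x^4 + 40*x^3 - 80*x^2 + 80*x - 32 = (x - 2)^5

Eigenvalues and multiplicities (the geometric multiplicity of λ is n − rank(A − λI), which equals the number of Jordan blocks for λ):
  λ = 2: algebraic multiplicity = 5, geometric multiplicity = 4

Determining the block sizes for each eigenvalue:
  λ = 2: 4 blocks summing to 5 forces exactly one block of size 2 and the rest size 1 → block sizes [2, 1, 1, 1]

Assembling the blocks gives a Jordan form
J =
  [2, 1, 0, 0, 0]
  [0, 2, 0, 0, 0]
  [0, 0, 2, 0, 0]
  [0, 0, 0, 2, 0]
  [0, 0, 0, 0, 2]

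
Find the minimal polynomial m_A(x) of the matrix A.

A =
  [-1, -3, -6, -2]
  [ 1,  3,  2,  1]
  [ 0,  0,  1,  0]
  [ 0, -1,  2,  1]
x^3 - 3*x^2 + 3*x - 1

The characteristic polynomial is χ_A(x) = (x - 1)^4, so the eigenvalues are known. The minimal polynomial is
  m_A(x) = Π_λ (x − λ)^{k_λ}
where k_λ is the size of the *largest* Jordan block for λ (equivalently, the smallest k with (A − λI)^k v = 0 for every generalised eigenvector v of λ).

  λ = 1: largest Jordan block has size 3, contributing (x − 1)^3

So m_A(x) = (x - 1)^3 = x^3 - 3*x^2 + 3*x - 1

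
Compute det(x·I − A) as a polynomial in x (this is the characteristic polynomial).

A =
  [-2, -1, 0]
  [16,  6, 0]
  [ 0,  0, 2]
x^3 - 6*x^2 + 12*x - 8

Expanding det(x·I − A) (e.g. by cofactor expansion or by noting that A is similar to its Jordan form J, which has the same characteristic polynomial as A) gives
  χ_A(x) = x^3 - 6*x^2 + 12*x - 8
which factors as (x - 2)^3. The eigenvalues (with algebraic multiplicities) are λ = 2 with multiplicity 3.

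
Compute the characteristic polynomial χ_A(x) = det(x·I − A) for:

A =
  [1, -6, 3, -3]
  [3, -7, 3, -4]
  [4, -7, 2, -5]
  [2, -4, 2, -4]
x^4 + 8*x^3 + 24*x^2 + 32*x + 16

Expanding det(x·I − A) (e.g. by cofactor expansion or by noting that A is similar to its Jordan form J, which has the same characteristic polynomial as A) gives
  χ_A(x) = x^4 + 8*x^3 + 24*x^2 + 32*x + 16
which factors as (x + 2)^4. The eigenvalues (with algebraic multiplicities) are λ = -2 with multiplicity 4.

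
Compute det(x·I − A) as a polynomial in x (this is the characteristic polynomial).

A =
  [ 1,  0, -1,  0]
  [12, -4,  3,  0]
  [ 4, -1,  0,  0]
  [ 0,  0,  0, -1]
x^4 + 4*x^3 + 6*x^2 + 4*x + 1

Expanding det(x·I − A) (e.g. by cofactor expansion or by noting that A is similar to its Jordan form J, which has the same characteristic polynomial as A) gives
  χ_A(x) = x^4 + 4*x^3 + 6*x^2 + 4*x + 1
which factors as (x + 1)^4. The eigenvalues (with algebraic multiplicities) are λ = -1 with multiplicity 4.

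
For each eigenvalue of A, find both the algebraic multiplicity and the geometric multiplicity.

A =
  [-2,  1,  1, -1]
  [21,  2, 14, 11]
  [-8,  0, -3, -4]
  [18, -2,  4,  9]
λ = 1: alg = 3, geom = 1; λ = 3: alg = 1, geom = 1

Step 1 — factor the characteristic polynomial to read off the algebraic multiplicities:
  χ_A(x) = (x - 3)*(x - 1)^3

Step 2 — compute geometric multiplicities via the rank-nullity identity g(λ) = n − rank(A − λI):
  rank(A − (1)·I) = 3, so dim ker(A − (1)·I) = n − 3 = 1
  rank(A − (3)·I) = 3, so dim ker(A − (3)·I) = n − 3 = 1

Summary:
  λ = 1: algebraic multiplicity = 3, geometric multiplicity = 1
  λ = 3: algebraic multiplicity = 1, geometric multiplicity = 1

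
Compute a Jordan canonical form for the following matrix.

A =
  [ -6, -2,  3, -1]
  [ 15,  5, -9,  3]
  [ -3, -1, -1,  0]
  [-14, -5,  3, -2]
J_2(-1) ⊕ J_2(-1)

The characteristic polynomial is
  det(x·I − A) = x^4 + 4*x^3 + 6*x^2 + 4*x + 1 = (x + 1)^4

Eigenvalues and multiplicities (the geometric multiplicity of λ is n − rank(A − λI), which equals the number of Jordan blocks for λ):
  λ = -1: algebraic multiplicity = 4, geometric multiplicity = 2

Determining the block sizes for each eigenvalue:
  λ = -1: with am = 4 and gm = 2, the partition is not yet determined (e.g. several partitions of 4 into 2 parts exist). Let N = A − (-1)·I. Computing rank(N^1) = 2, rank(N^2) = 0; the number of blocks of size ≥ j is rank(N^{j−1}) − rank(N^j), giving [2, 2]. So we have 2 block(s) of size 2 → block sizes [2, 2]

Assembling the blocks gives a Jordan form
J =
  [-1,  1,  0,  0]
  [ 0, -1,  0,  0]
  [ 0,  0, -1,  1]
  [ 0,  0,  0, -1]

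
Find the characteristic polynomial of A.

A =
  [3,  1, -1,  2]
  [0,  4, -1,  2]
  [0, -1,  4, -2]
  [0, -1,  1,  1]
x^4 - 12*x^3 + 54*x^2 - 108*x + 81

Expanding det(x·I − A) (e.g. by cofactor expansion or by noting that A is similar to its Jordan form J, which has the same characteristic polynomial as A) gives
  χ_A(x) = x^4 - 12*x^3 + 54*x^2 - 108*x + 81
which factors as (x - 3)^4. The eigenvalues (with algebraic multiplicities) are λ = 3 with multiplicity 4.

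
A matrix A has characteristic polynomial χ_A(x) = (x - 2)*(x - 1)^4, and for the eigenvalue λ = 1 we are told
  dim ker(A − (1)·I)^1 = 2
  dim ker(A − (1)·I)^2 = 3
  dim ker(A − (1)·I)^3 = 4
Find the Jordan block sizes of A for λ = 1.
Block sizes for λ = 1: [3, 1]

From the dimensions of kernels of powers, the number of Jordan blocks of size at least j is d_j − d_{j−1} where d_j = dim ker(N^j) (with d_0 = 0). Computing the differences gives [2, 1, 1].
The number of blocks of size exactly k is (#blocks of size ≥ k) − (#blocks of size ≥ k + 1), so the partition is: 1 block(s) of size 1, 1 block(s) of size 3.
In nonincreasing order the block sizes are [3, 1].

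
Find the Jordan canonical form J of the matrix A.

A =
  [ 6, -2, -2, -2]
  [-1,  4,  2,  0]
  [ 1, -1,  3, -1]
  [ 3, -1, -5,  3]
J_3(4) ⊕ J_1(4)

The characteristic polynomial is
  det(x·I − A) = x^4 - 16*x^3 + 96*x^2 - 256*x + 256 = (x - 4)^4

Eigenvalues and multiplicities (the geometric multiplicity of λ is n − rank(A − λI), which equals the number of Jordan blocks for λ):
  λ = 4: algebraic multiplicity = 4, geometric multiplicity = 2

Determining the block sizes for each eigenvalue:
  λ = 4: with am = 4 and gm = 2, the partition is not yet determined (e.g. several partitions of 4 into 2 parts exist). Let N = A − (4)·I. Computing rank(N^1) = 2, rank(N^2) = 1, rank(N^3) = 0; the number of blocks of size ≥ j is rank(N^{j−1}) − rank(N^j), giving [2, 1, 1]. So we have 1 block(s) of size 3, 1 block(s) of size 1 → block sizes [3, 1]

Assembling the blocks gives a Jordan form
J =
  [4, 1, 0, 0]
  [0, 4, 1, 0]
  [0, 0, 4, 0]
  [0, 0, 0, 4]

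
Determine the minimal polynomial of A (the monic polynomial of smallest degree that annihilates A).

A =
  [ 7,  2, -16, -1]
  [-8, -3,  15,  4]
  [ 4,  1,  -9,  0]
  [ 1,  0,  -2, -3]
x^2 + 4*x + 4

The characteristic polynomial is χ_A(x) = (x + 2)^4, so the eigenvalues are known. The minimal polynomial is
  m_A(x) = Π_λ (x − λ)^{k_λ}
where k_λ is the size of the *largest* Jordan block for λ (equivalently, the smallest k with (A − λI)^k v = 0 for every generalised eigenvector v of λ).

  λ = -2: largest Jordan block has size 2, contributing (x + 2)^2

So m_A(x) = (x + 2)^2 = x^2 + 4*x + 4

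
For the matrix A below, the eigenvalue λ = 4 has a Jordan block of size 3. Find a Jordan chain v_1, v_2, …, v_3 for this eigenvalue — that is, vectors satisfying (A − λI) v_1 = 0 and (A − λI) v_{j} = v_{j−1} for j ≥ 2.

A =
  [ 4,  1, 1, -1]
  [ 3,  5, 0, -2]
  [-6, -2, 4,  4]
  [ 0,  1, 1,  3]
A Jordan chain for λ = 4 of length 3:
v_1 = (-3, 3, -6, -3)ᵀ
v_2 = (0, 3, -6, 0)ᵀ
v_3 = (1, 0, 0, 0)ᵀ

Let N = A − (4)·I. We want v_3 with N^3 v_3 = 0 but N^2 v_3 ≠ 0; then v_{j-1} := N · v_j for j = 3, …, 2.

Pick v_3 = (1, 0, 0, 0)ᵀ.
Then v_2 = N · v_3 = (0, 3, -6, 0)ᵀ.
Then v_1 = N · v_2 = (-3, 3, -6, -3)ᵀ.

Sanity check: (A − (4)·I) v_1 = (0, 0, 0, 0)ᵀ = 0. ✓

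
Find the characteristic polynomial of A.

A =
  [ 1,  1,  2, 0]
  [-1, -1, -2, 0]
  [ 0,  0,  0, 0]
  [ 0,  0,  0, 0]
x^4

Expanding det(x·I − A) (e.g. by cofactor expansion or by noting that A is similar to its Jordan form J, which has the same characteristic polynomial as A) gives
  χ_A(x) = x^4
which factors as x^4. The eigenvalues (with algebraic multiplicities) are λ = 0 with multiplicity 4.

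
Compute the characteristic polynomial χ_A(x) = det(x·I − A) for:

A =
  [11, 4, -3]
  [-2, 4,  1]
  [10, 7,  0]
x^3 - 15*x^2 + 75*x - 125

Expanding det(x·I − A) (e.g. by cofactor expansion or by noting that A is similar to its Jordan form J, which has the same characteristic polynomial as A) gives
  χ_A(x) = x^3 - 15*x^2 + 75*x - 125
which factors as (x - 5)^3. The eigenvalues (with algebraic multiplicities) are λ = 5 with multiplicity 3.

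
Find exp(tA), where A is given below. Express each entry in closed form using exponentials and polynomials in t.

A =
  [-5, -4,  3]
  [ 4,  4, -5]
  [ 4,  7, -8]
e^{tA} =
  [-2*t*exp(-3*t) + exp(-3*t), t^2*exp(-3*t)/2 - 4*t*exp(-3*t), -t^2*exp(-3*t)/2 + 3*t*exp(-3*t)]
  [4*t*exp(-3*t), -t^2*exp(-3*t) + 7*t*exp(-3*t) + exp(-3*t), t^2*exp(-3*t) - 5*t*exp(-3*t)]
  [4*t*exp(-3*t), -t^2*exp(-3*t) + 7*t*exp(-3*t), t^2*exp(-3*t) - 5*t*exp(-3*t) + exp(-3*t)]

Strategy: write A = P · J · P⁻¹ where J is a Jordan canonical form, so e^{tA} = P · e^{tJ} · P⁻¹, and e^{tJ} can be computed block-by-block.

A has Jordan form
J =
  [-3,  1,  0]
  [ 0, -3,  1]
  [ 0,  0, -3]
(up to reordering of blocks).

Per-block formulas:
  For a 3×3 Jordan block J_3(-3): exp(t · J_3(-3)) = e^(-3t)·(I + t·N + (t^2/2)·N^2), where N is the 3×3 nilpotent shift.

After assembling e^{tJ} and conjugating by P, we get:

e^{tA} =
  [-2*t*exp(-3*t) + exp(-3*t), t^2*exp(-3*t)/2 - 4*t*exp(-3*t), -t^2*exp(-3*t)/2 + 3*t*exp(-3*t)]
  [4*t*exp(-3*t), -t^2*exp(-3*t) + 7*t*exp(-3*t) + exp(-3*t), t^2*exp(-3*t) - 5*t*exp(-3*t)]
  [4*t*exp(-3*t), -t^2*exp(-3*t) + 7*t*exp(-3*t), t^2*exp(-3*t) - 5*t*exp(-3*t) + exp(-3*t)]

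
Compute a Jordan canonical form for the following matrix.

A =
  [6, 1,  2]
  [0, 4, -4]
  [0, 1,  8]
J_2(6) ⊕ J_1(6)

The characteristic polynomial is
  det(x·I − A) = x^3 - 18*x^2 + 108*x - 216 = (x - 6)^3

Eigenvalues and multiplicities (the geometric multiplicity of λ is n − rank(A − λI), which equals the number of Jordan blocks for λ):
  λ = 6: algebraic multiplicity = 3, geometric multiplicity = 2

Determining the block sizes for each eigenvalue:
  λ = 6: 2 blocks summing to 3 forces exactly one block of size 2 and the rest size 1 → block sizes [2, 1]

Assembling the blocks gives a Jordan form
J =
  [6, 1, 0]
  [0, 6, 0]
  [0, 0, 6]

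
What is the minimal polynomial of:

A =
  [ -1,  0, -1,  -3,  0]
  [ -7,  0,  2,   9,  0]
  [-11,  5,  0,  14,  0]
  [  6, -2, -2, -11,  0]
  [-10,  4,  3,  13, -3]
x^3 + 9*x^2 + 27*x + 27

The characteristic polynomial is χ_A(x) = (x + 3)^5, so the eigenvalues are known. The minimal polynomial is
  m_A(x) = Π_λ (x − λ)^{k_λ}
where k_λ is the size of the *largest* Jordan block for λ (equivalently, the smallest k with (A − λI)^k v = 0 for every generalised eigenvector v of λ).

  λ = -3: largest Jordan block has size 3, contributing (x + 3)^3

So m_A(x) = (x + 3)^3 = x^3 + 9*x^2 + 27*x + 27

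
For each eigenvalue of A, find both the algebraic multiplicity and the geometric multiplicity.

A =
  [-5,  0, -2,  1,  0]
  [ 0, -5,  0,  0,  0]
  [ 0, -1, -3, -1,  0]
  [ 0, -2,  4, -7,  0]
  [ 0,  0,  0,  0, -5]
λ = -5: alg = 5, geom = 3

Step 1 — factor the characteristic polynomial to read off the algebraic multiplicities:
  χ_A(x) = (x + 5)^5

Step 2 — compute geometric multiplicities via the rank-nullity identity g(λ) = n − rank(A − λI):
  rank(A − (-5)·I) = 2, so dim ker(A − (-5)·I) = n − 2 = 3

Summary:
  λ = -5: algebraic multiplicity = 5, geometric multiplicity = 3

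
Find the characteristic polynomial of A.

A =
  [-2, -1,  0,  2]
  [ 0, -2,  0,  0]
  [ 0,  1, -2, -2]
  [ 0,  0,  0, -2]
x^4 + 8*x^3 + 24*x^2 + 32*x + 16

Expanding det(x·I − A) (e.g. by cofactor expansion or by noting that A is similar to its Jordan form J, which has the same characteristic polynomial as A) gives
  χ_A(x) = x^4 + 8*x^3 + 24*x^2 + 32*x + 16
which factors as (x + 2)^4. The eigenvalues (with algebraic multiplicities) are λ = -2 with multiplicity 4.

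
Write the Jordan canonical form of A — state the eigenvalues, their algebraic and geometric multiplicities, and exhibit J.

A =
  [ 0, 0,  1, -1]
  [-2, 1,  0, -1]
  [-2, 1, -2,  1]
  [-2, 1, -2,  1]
J_2(0) ⊕ J_2(0)

The characteristic polynomial is
  det(x·I − A) = x^4

Eigenvalues and multiplicities (the geometric multiplicity of λ is n − rank(A − λI), which equals the number of Jordan blocks for λ):
  λ = 0: algebraic multiplicity = 4, geometric multiplicity = 2

Determining the block sizes for each eigenvalue:
  λ = 0: with am = 4 and gm = 2, the partition is not yet determined (e.g. several partitions of 4 into 2 parts exist). Let N = A − (0)·I. Computing rank(N^1) = 2, rank(N^2) = 0; the number of blocks of size ≥ j is rank(N^{j−1}) − rank(N^j), giving [2, 2]. So we have 2 block(s) of size 2 → block sizes [2, 2]

Assembling the blocks gives a Jordan form
J =
  [0, 1, 0, 0]
  [0, 0, 0, 0]
  [0, 0, 0, 1]
  [0, 0, 0, 0]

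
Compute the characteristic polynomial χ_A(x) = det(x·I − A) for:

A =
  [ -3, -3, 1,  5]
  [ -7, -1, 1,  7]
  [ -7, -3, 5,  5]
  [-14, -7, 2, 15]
x^4 - 16*x^3 + 96*x^2 - 256*x + 256

Expanding det(x·I − A) (e.g. by cofactor expansion or by noting that A is similar to its Jordan form J, which has the same characteristic polynomial as A) gives
  χ_A(x) = x^4 - 16*x^3 + 96*x^2 - 256*x + 256
which factors as (x - 4)^4. The eigenvalues (with algebraic multiplicities) are λ = 4 with multiplicity 4.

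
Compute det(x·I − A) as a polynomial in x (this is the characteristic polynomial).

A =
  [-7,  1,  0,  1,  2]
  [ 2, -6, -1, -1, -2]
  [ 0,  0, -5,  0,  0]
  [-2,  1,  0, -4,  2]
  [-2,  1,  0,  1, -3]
x^5 + 25*x^4 + 250*x^3 + 1250*x^2 + 3125*x + 3125

Expanding det(x·I − A) (e.g. by cofactor expansion or by noting that A is similar to its Jordan form J, which has the same characteristic polynomial as A) gives
  χ_A(x) = x^5 + 25*x^4 + 250*x^3 + 1250*x^2 + 3125*x + 3125
which factors as (x + 5)^5. The eigenvalues (with algebraic multiplicities) are λ = -5 with multiplicity 5.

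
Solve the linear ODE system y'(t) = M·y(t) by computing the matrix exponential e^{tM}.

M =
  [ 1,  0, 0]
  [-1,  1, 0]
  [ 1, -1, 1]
e^{tM} =
  [exp(t), 0, 0]
  [-t*exp(t), exp(t), 0]
  [t^2*exp(t)/2 + t*exp(t), -t*exp(t), exp(t)]

Strategy: write M = P · J · P⁻¹ where J is a Jordan canonical form, so e^{tM} = P · e^{tJ} · P⁻¹, and e^{tJ} can be computed block-by-block.

M has Jordan form
J =
  [1, 1, 0]
  [0, 1, 1]
  [0, 0, 1]
(up to reordering of blocks).

Per-block formulas:
  For a 3×3 Jordan block J_3(1): exp(t · J_3(1)) = e^(1t)·(I + t·N + (t^2/2)·N^2), where N is the 3×3 nilpotent shift.

After assembling e^{tJ} and conjugating by P, we get:

e^{tM} =
  [exp(t), 0, 0]
  [-t*exp(t), exp(t), 0]
  [t^2*exp(t)/2 + t*exp(t), -t*exp(t), exp(t)]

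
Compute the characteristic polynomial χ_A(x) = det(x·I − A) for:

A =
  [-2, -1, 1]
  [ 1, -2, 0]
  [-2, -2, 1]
x^3 + 3*x^2 + 3*x + 1

Expanding det(x·I − A) (e.g. by cofactor expansion or by noting that A is similar to its Jordan form J, which has the same characteristic polynomial as A) gives
  χ_A(x) = x^3 + 3*x^2 + 3*x + 1
which factors as (x + 1)^3. The eigenvalues (with algebraic multiplicities) are λ = -1 with multiplicity 3.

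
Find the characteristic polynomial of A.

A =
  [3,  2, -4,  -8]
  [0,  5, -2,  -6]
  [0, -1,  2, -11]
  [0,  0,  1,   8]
x^4 - 18*x^3 + 120*x^2 - 350*x + 375

Expanding det(x·I − A) (e.g. by cofactor expansion or by noting that A is similar to its Jordan form J, which has the same characteristic polynomial as A) gives
  χ_A(x) = x^4 - 18*x^3 + 120*x^2 - 350*x + 375
which factors as (x - 5)^3*(x - 3). The eigenvalues (with algebraic multiplicities) are λ = 3 with multiplicity 1, λ = 5 with multiplicity 3.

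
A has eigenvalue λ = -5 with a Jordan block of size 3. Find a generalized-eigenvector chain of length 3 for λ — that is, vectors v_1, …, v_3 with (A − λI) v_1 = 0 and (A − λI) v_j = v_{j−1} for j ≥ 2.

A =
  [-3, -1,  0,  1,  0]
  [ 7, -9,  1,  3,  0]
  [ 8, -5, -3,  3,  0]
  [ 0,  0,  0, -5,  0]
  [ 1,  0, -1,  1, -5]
A Jordan chain for λ = -5 of length 3:
v_1 = (-3, -6, -3, 0, -6)ᵀ
v_2 = (2, 7, 8, 0, 1)ᵀ
v_3 = (1, 0, 0, 0, 0)ᵀ

Let N = A − (-5)·I. We want v_3 with N^3 v_3 = 0 but N^2 v_3 ≠ 0; then v_{j-1} := N · v_j for j = 3, …, 2.

Pick v_3 = (1, 0, 0, 0, 0)ᵀ.
Then v_2 = N · v_3 = (2, 7, 8, 0, 1)ᵀ.
Then v_1 = N · v_2 = (-3, -6, -3, 0, -6)ᵀ.

Sanity check: (A − (-5)·I) v_1 = (0, 0, 0, 0, 0)ᵀ = 0. ✓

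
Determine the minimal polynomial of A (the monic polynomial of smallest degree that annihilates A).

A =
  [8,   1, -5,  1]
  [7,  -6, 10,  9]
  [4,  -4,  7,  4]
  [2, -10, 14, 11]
x^3 - 15*x^2 + 75*x - 125

The characteristic polynomial is χ_A(x) = (x - 5)^4, so the eigenvalues are known. The minimal polynomial is
  m_A(x) = Π_λ (x − λ)^{k_λ}
where k_λ is the size of the *largest* Jordan block for λ (equivalently, the smallest k with (A − λI)^k v = 0 for every generalised eigenvector v of λ).

  λ = 5: largest Jordan block has size 3, contributing (x − 5)^3

So m_A(x) = (x - 5)^3 = x^3 - 15*x^2 + 75*x - 125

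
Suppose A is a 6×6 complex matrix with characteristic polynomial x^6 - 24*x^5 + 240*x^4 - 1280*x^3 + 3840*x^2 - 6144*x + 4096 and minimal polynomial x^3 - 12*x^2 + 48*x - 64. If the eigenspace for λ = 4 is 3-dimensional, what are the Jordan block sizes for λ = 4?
Block sizes for λ = 4: [3, 2, 1]

Step 1 — from the characteristic polynomial, algebraic multiplicity of λ = 4 is 6. From dim ker(A − (4)·I) = 3, there are exactly 3 Jordan blocks for λ = 4.
Step 2 — from the minimal polynomial, the factor (x − 4)^3 tells us the largest block for λ = 4 has size 3.
Step 3 — with total size 6, 3 blocks, and largest block 3, the block sizes (in nonincreasing order) are [3, 2, 1].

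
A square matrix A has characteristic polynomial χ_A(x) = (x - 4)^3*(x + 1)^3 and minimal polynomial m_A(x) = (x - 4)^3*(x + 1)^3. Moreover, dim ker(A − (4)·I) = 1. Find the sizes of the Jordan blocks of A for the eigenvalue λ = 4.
Block sizes for λ = 4: [3]

Step 1 — from the characteristic polynomial, algebraic multiplicity of λ = 4 is 3. From dim ker(A − (4)·I) = 1, there are exactly 1 Jordan blocks for λ = 4.
Step 2 — from the minimal polynomial, the factor (x − 4)^3 tells us the largest block for λ = 4 has size 3.
Step 3 — with total size 3, 1 blocks, and largest block 3, the block sizes (in nonincreasing order) are [3].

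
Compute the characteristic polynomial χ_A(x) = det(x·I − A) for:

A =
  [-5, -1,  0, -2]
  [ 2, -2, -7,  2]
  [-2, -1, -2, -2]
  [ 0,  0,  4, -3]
x^4 + 12*x^3 + 54*x^2 + 108*x + 81

Expanding det(x·I − A) (e.g. by cofactor expansion or by noting that A is similar to its Jordan form J, which has the same characteristic polynomial as A) gives
  χ_A(x) = x^4 + 12*x^3 + 54*x^2 + 108*x + 81
which factors as (x + 3)^4. The eigenvalues (with algebraic multiplicities) are λ = -3 with multiplicity 4.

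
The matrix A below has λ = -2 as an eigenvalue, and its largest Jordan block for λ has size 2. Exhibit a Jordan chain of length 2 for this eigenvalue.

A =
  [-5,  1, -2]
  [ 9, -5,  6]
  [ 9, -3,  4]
A Jordan chain for λ = -2 of length 2:
v_1 = (-3, 9, 9)ᵀ
v_2 = (1, 0, 0)ᵀ

Let N = A − (-2)·I. We want v_2 with N^2 v_2 = 0 but N^1 v_2 ≠ 0; then v_{j-1} := N · v_j for j = 2, …, 2.

Pick v_2 = (1, 0, 0)ᵀ.
Then v_1 = N · v_2 = (-3, 9, 9)ᵀ.

Sanity check: (A − (-2)·I) v_1 = (0, 0, 0)ᵀ = 0. ✓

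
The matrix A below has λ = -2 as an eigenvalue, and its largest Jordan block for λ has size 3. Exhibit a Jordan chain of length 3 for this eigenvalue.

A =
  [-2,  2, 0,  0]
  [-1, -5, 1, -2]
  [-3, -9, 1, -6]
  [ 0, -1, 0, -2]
A Jordan chain for λ = -2 of length 3:
v_1 = (-2, 0, 0, 1)ᵀ
v_2 = (0, -1, -3, 0)ᵀ
v_3 = (1, 0, 0, 0)ᵀ

Let N = A − (-2)·I. We want v_3 with N^3 v_3 = 0 but N^2 v_3 ≠ 0; then v_{j-1} := N · v_j for j = 3, …, 2.

Pick v_3 = (1, 0, 0, 0)ᵀ.
Then v_2 = N · v_3 = (0, -1, -3, 0)ᵀ.
Then v_1 = N · v_2 = (-2, 0, 0, 1)ᵀ.

Sanity check: (A − (-2)·I) v_1 = (0, 0, 0, 0)ᵀ = 0. ✓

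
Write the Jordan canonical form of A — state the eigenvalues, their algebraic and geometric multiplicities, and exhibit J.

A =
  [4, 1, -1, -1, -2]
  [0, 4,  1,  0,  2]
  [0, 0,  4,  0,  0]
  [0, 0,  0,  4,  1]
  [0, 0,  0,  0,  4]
J_3(4) ⊕ J_2(4)

The characteristic polynomial is
  det(x·I − A) = x^5 - 20*x^4 + 160*x^3 - 640*x^2 + 1280*x - 1024 = (x - 4)^5

Eigenvalues and multiplicities (the geometric multiplicity of λ is n − rank(A − λI), which equals the number of Jordan blocks for λ):
  λ = 4: algebraic multiplicity = 5, geometric multiplicity = 2

Determining the block sizes for each eigenvalue:
  λ = 4: with am = 5 and gm = 2, the partition is not yet determined (e.g. several partitions of 5 into 2 parts exist). Let N = A − (4)·I. Computing rank(N^1) = 3, rank(N^2) = 1, rank(N^3) = 0; the number of blocks of size ≥ j is rank(N^{j−1}) − rank(N^j), giving [2, 2, 1]. So we have 1 block(s) of size 3, 1 block(s) of size 2 → block sizes [3, 2]

Assembling the blocks gives a Jordan form
J =
  [4, 1, 0, 0, 0]
  [0, 4, 1, 0, 0]
  [0, 0, 4, 0, 0]
  [0, 0, 0, 4, 1]
  [0, 0, 0, 0, 4]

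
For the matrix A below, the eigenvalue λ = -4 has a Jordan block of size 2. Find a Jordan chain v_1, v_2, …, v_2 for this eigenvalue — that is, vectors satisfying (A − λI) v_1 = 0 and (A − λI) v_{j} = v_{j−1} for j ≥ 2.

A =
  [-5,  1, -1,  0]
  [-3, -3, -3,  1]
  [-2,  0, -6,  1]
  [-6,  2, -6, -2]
A Jordan chain for λ = -4 of length 2:
v_1 = (-1, -3, -2, -6)ᵀ
v_2 = (1, 0, 0, 0)ᵀ

Let N = A − (-4)·I. We want v_2 with N^2 v_2 = 0 but N^1 v_2 ≠ 0; then v_{j-1} := N · v_j for j = 2, …, 2.

Pick v_2 = (1, 0, 0, 0)ᵀ.
Then v_1 = N · v_2 = (-1, -3, -2, -6)ᵀ.

Sanity check: (A − (-4)·I) v_1 = (0, 0, 0, 0)ᵀ = 0. ✓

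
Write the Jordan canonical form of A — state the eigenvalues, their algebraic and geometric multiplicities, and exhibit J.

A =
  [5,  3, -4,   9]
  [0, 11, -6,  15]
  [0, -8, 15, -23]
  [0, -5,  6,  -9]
J_1(5) ⊕ J_1(5) ⊕ J_2(6)

The characteristic polynomial is
  det(x·I − A) = x^4 - 22*x^3 + 181*x^2 - 660*x + 900 = (x - 6)^2*(x - 5)^2

Eigenvalues and multiplicities (the geometric multiplicity of λ is n − rank(A − λI), which equals the number of Jordan blocks for λ):
  λ = 5: algebraic multiplicity = 2, geometric multiplicity = 2
  λ = 6: algebraic multiplicity = 2, geometric multiplicity = 1

Determining the block sizes for each eigenvalue:
  λ = 5: gm = am = 2, so every block has size 1 → block sizes [1, 1]
  λ = 6: one block (gm = 1), so the single block has size am = 2 → block sizes [2]

Assembling the blocks gives a Jordan form
J =
  [5, 0, 0, 0]
  [0, 5, 0, 0]
  [0, 0, 6, 1]
  [0, 0, 0, 6]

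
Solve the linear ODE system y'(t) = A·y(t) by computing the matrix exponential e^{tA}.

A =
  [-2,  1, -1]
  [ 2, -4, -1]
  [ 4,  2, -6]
e^{tA} =
  [t^2*exp(-4*t) + 2*t*exp(-4*t) + exp(-4*t), t*exp(-4*t), -t^2*exp(-4*t)/2 - t*exp(-4*t)]
  [2*t*exp(-4*t), exp(-4*t), -t*exp(-4*t)]
  [2*t^2*exp(-4*t) + 4*t*exp(-4*t), 2*t*exp(-4*t), -t^2*exp(-4*t) - 2*t*exp(-4*t) + exp(-4*t)]

Strategy: write A = P · J · P⁻¹ where J is a Jordan canonical form, so e^{tA} = P · e^{tJ} · P⁻¹, and e^{tJ} can be computed block-by-block.

A has Jordan form
J =
  [-4,  1,  0]
  [ 0, -4,  1]
  [ 0,  0, -4]
(up to reordering of blocks).

Per-block formulas:
  For a 3×3 Jordan block J_3(-4): exp(t · J_3(-4)) = e^(-4t)·(I + t·N + (t^2/2)·N^2), where N is the 3×3 nilpotent shift.

After assembling e^{tJ} and conjugating by P, we get:

e^{tA} =
  [t^2*exp(-4*t) + 2*t*exp(-4*t) + exp(-4*t), t*exp(-4*t), -t^2*exp(-4*t)/2 - t*exp(-4*t)]
  [2*t*exp(-4*t), exp(-4*t), -t*exp(-4*t)]
  [2*t^2*exp(-4*t) + 4*t*exp(-4*t), 2*t*exp(-4*t), -t^2*exp(-4*t) - 2*t*exp(-4*t) + exp(-4*t)]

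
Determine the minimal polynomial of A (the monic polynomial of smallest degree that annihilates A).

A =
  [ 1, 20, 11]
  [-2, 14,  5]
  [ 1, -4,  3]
x^3 - 18*x^2 + 108*x - 216

The characteristic polynomial is χ_A(x) = (x - 6)^3, so the eigenvalues are known. The minimal polynomial is
  m_A(x) = Π_λ (x − λ)^{k_λ}
where k_λ is the size of the *largest* Jordan block for λ (equivalently, the smallest k with (A − λI)^k v = 0 for every generalised eigenvector v of λ).

  λ = 6: largest Jordan block has size 3, contributing (x − 6)^3

So m_A(x) = (x - 6)^3 = x^3 - 18*x^2 + 108*x - 216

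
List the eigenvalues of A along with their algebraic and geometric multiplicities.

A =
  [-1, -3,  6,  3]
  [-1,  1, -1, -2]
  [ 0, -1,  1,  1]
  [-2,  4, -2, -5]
λ = -1: alg = 4, geom = 2

Step 1 — factor the characteristic polynomial to read off the algebraic multiplicities:
  χ_A(x) = (x + 1)^4

Step 2 — compute geometric multiplicities via the rank-nullity identity g(λ) = n − rank(A − λI):
  rank(A − (-1)·I) = 2, so dim ker(A − (-1)·I) = n − 2 = 2

Summary:
  λ = -1: algebraic multiplicity = 4, geometric multiplicity = 2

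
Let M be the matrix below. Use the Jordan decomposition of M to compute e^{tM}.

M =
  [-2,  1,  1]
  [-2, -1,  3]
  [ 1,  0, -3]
e^{tM} =
  [-t^2*exp(-2*t)/2 + exp(-2*t), t^2*exp(-2*t)/2 + t*exp(-2*t), t^2*exp(-2*t) + t*exp(-2*t)]
  [t^2*exp(-2*t)/2 - 2*t*exp(-2*t), -t^2*exp(-2*t)/2 + t*exp(-2*t) + exp(-2*t), -t^2*exp(-2*t) + 3*t*exp(-2*t)]
  [-t^2*exp(-2*t)/2 + t*exp(-2*t), t^2*exp(-2*t)/2, t^2*exp(-2*t) - t*exp(-2*t) + exp(-2*t)]

Strategy: write M = P · J · P⁻¹ where J is a Jordan canonical form, so e^{tM} = P · e^{tJ} · P⁻¹, and e^{tJ} can be computed block-by-block.

M has Jordan form
J =
  [-2,  1,  0]
  [ 0, -2,  1]
  [ 0,  0, -2]
(up to reordering of blocks).

Per-block formulas:
  For a 3×3 Jordan block J_3(-2): exp(t · J_3(-2)) = e^(-2t)·(I + t·N + (t^2/2)·N^2), where N is the 3×3 nilpotent shift.

After assembling e^{tJ} and conjugating by P, we get:

e^{tM} =
  [-t^2*exp(-2*t)/2 + exp(-2*t), t^2*exp(-2*t)/2 + t*exp(-2*t), t^2*exp(-2*t) + t*exp(-2*t)]
  [t^2*exp(-2*t)/2 - 2*t*exp(-2*t), -t^2*exp(-2*t)/2 + t*exp(-2*t) + exp(-2*t), -t^2*exp(-2*t) + 3*t*exp(-2*t)]
  [-t^2*exp(-2*t)/2 + t*exp(-2*t), t^2*exp(-2*t)/2, t^2*exp(-2*t) - t*exp(-2*t) + exp(-2*t)]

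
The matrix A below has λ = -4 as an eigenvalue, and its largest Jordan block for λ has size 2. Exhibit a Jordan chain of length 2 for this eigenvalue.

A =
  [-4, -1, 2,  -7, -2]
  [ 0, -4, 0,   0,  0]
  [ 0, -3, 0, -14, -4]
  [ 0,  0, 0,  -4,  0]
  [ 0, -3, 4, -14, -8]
A Jordan chain for λ = -4 of length 2:
v_1 = (-1, 0, -3, 0, -3)ᵀ
v_2 = (0, 1, 0, 0, 0)ᵀ

Let N = A − (-4)·I. We want v_2 with N^2 v_2 = 0 but N^1 v_2 ≠ 0; then v_{j-1} := N · v_j for j = 2, …, 2.

Pick v_2 = (0, 1, 0, 0, 0)ᵀ.
Then v_1 = N · v_2 = (-1, 0, -3, 0, -3)ᵀ.

Sanity check: (A − (-4)·I) v_1 = (0, 0, 0, 0, 0)ᵀ = 0. ✓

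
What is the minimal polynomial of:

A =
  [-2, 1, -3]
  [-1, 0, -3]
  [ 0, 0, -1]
x^2 + 2*x + 1

The characteristic polynomial is χ_A(x) = (x + 1)^3, so the eigenvalues are known. The minimal polynomial is
  m_A(x) = Π_λ (x − λ)^{k_λ}
where k_λ is the size of the *largest* Jordan block for λ (equivalently, the smallest k with (A − λI)^k v = 0 for every generalised eigenvector v of λ).

  λ = -1: largest Jordan block has size 2, contributing (x + 1)^2

So m_A(x) = (x + 1)^2 = x^2 + 2*x + 1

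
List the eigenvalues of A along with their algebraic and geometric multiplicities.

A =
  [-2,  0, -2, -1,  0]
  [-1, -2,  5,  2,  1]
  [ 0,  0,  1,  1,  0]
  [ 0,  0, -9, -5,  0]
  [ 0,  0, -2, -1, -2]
λ = -2: alg = 5, geom = 2

Step 1 — factor the characteristic polynomial to read off the algebraic multiplicities:
  χ_A(x) = (x + 2)^5

Step 2 — compute geometric multiplicities via the rank-nullity identity g(λ) = n − rank(A − λI):
  rank(A − (-2)·I) = 3, so dim ker(A − (-2)·I) = n − 3 = 2

Summary:
  λ = -2: algebraic multiplicity = 5, geometric multiplicity = 2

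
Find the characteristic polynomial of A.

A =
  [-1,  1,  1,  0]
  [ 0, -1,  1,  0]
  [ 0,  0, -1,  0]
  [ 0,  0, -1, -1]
x^4 + 4*x^3 + 6*x^2 + 4*x + 1

Expanding det(x·I − A) (e.g. by cofactor expansion or by noting that A is similar to its Jordan form J, which has the same characteristic polynomial as A) gives
  χ_A(x) = x^4 + 4*x^3 + 6*x^2 + 4*x + 1
which factors as (x + 1)^4. The eigenvalues (with algebraic multiplicities) are λ = -1 with multiplicity 4.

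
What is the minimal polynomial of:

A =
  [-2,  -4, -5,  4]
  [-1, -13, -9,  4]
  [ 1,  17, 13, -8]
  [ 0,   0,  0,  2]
x^4 - 19*x^2 - 6*x + 72

The characteristic polynomial is χ_A(x) = (x - 4)*(x - 2)*(x + 3)^2, so the eigenvalues are known. The minimal polynomial is
  m_A(x) = Π_λ (x − λ)^{k_λ}
where k_λ is the size of the *largest* Jordan block for λ (equivalently, the smallest k with (A − λI)^k v = 0 for every generalised eigenvector v of λ).

  λ = -3: largest Jordan block has size 2, contributing (x + 3)^2
  λ = 2: largest Jordan block has size 1, contributing (x − 2)
  λ = 4: largest Jordan block has size 1, contributing (x − 4)

So m_A(x) = (x - 4)*(x - 2)*(x + 3)^2 = x^4 - 19*x^2 - 6*x + 72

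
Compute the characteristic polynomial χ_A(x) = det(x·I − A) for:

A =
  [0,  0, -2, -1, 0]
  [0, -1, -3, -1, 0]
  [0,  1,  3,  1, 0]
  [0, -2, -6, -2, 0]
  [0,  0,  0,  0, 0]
x^5

Expanding det(x·I − A) (e.g. by cofactor expansion or by noting that A is similar to its Jordan form J, which has the same characteristic polynomial as A) gives
  χ_A(x) = x^5
which factors as x^5. The eigenvalues (with algebraic multiplicities) are λ = 0 with multiplicity 5.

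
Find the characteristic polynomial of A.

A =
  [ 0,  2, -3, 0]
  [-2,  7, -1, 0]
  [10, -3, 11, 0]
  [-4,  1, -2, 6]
x^4 - 24*x^3 + 216*x^2 - 864*x + 1296

Expanding det(x·I − A) (e.g. by cofactor expansion or by noting that A is similar to its Jordan form J, which has the same characteristic polynomial as A) gives
  χ_A(x) = x^4 - 24*x^3 + 216*x^2 - 864*x + 1296
which factors as (x - 6)^4. The eigenvalues (with algebraic multiplicities) are λ = 6 with multiplicity 4.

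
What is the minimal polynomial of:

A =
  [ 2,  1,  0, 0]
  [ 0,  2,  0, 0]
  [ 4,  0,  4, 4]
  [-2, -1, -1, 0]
x^2 - 4*x + 4

The characteristic polynomial is χ_A(x) = (x - 2)^4, so the eigenvalues are known. The minimal polynomial is
  m_A(x) = Π_λ (x − λ)^{k_λ}
where k_λ is the size of the *largest* Jordan block for λ (equivalently, the smallest k with (A − λI)^k v = 0 for every generalised eigenvector v of λ).

  λ = 2: largest Jordan block has size 2, contributing (x − 2)^2

So m_A(x) = (x - 2)^2 = x^2 - 4*x + 4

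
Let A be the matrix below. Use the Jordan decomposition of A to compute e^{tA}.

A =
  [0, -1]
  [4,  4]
e^{tA} =
  [-2*t*exp(2*t) + exp(2*t), -t*exp(2*t)]
  [4*t*exp(2*t), 2*t*exp(2*t) + exp(2*t)]

Strategy: write A = P · J · P⁻¹ where J is a Jordan canonical form, so e^{tA} = P · e^{tJ} · P⁻¹, and e^{tJ} can be computed block-by-block.

A has Jordan form
J =
  [2, 1]
  [0, 2]
(up to reordering of blocks).

Per-block formulas:
  For a 2×2 Jordan block J_2(2): exp(t · J_2(2)) = e^(2t)·(I + t·N), where N is the 2×2 nilpotent shift.

After assembling e^{tJ} and conjugating by P, we get:

e^{tA} =
  [-2*t*exp(2*t) + exp(2*t), -t*exp(2*t)]
  [4*t*exp(2*t), 2*t*exp(2*t) + exp(2*t)]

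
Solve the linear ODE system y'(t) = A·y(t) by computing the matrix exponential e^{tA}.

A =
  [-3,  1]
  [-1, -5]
e^{tA} =
  [t*exp(-4*t) + exp(-4*t), t*exp(-4*t)]
  [-t*exp(-4*t), -t*exp(-4*t) + exp(-4*t)]

Strategy: write A = P · J · P⁻¹ where J is a Jordan canonical form, so e^{tA} = P · e^{tJ} · P⁻¹, and e^{tJ} can be computed block-by-block.

A has Jordan form
J =
  [-4,  1]
  [ 0, -4]
(up to reordering of blocks).

Per-block formulas:
  For a 2×2 Jordan block J_2(-4): exp(t · J_2(-4)) = e^(-4t)·(I + t·N), where N is the 2×2 nilpotent shift.

After assembling e^{tJ} and conjugating by P, we get:

e^{tA} =
  [t*exp(-4*t) + exp(-4*t), t*exp(-4*t)]
  [-t*exp(-4*t), -t*exp(-4*t) + exp(-4*t)]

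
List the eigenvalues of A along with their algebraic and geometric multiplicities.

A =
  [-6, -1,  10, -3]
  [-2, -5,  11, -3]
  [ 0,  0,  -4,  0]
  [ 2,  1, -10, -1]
λ = -4: alg = 4, geom = 2

Step 1 — factor the characteristic polynomial to read off the algebraic multiplicities:
  χ_A(x) = (x + 4)^4

Step 2 — compute geometric multiplicities via the rank-nullity identity g(λ) = n − rank(A − λI):
  rank(A − (-4)·I) = 2, so dim ker(A − (-4)·I) = n − 2 = 2

Summary:
  λ = -4: algebraic multiplicity = 4, geometric multiplicity = 2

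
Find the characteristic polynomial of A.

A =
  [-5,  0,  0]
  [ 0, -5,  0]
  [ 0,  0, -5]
x^3 + 15*x^2 + 75*x + 125

Expanding det(x·I − A) (e.g. by cofactor expansion or by noting that A is similar to its Jordan form J, which has the same characteristic polynomial as A) gives
  χ_A(x) = x^3 + 15*x^2 + 75*x + 125
which factors as (x + 5)^3. The eigenvalues (with algebraic multiplicities) are λ = -5 with multiplicity 3.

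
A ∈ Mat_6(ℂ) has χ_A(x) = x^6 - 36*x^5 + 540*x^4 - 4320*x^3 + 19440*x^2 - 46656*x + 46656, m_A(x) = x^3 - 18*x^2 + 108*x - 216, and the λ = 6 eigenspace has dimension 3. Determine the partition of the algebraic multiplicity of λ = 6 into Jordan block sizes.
Block sizes for λ = 6: [3, 2, 1]

Step 1 — from the characteristic polynomial, algebraic multiplicity of λ = 6 is 6. From dim ker(A − (6)·I) = 3, there are exactly 3 Jordan blocks for λ = 6.
Step 2 — from the minimal polynomial, the factor (x − 6)^3 tells us the largest block for λ = 6 has size 3.
Step 3 — with total size 6, 3 blocks, and largest block 3, the block sizes (in nonincreasing order) are [3, 2, 1].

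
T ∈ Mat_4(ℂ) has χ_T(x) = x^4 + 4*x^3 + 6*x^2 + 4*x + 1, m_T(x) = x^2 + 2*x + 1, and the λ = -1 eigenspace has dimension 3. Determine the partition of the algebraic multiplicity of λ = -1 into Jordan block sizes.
Block sizes for λ = -1: [2, 1, 1]

Step 1 — from the characteristic polynomial, algebraic multiplicity of λ = -1 is 4. From dim ker(T − (-1)·I) = 3, there are exactly 3 Jordan blocks for λ = -1.
Step 2 — from the minimal polynomial, the factor (x + 1)^2 tells us the largest block for λ = -1 has size 2.
Step 3 — with total size 4, 3 blocks, and largest block 2, the block sizes (in nonincreasing order) are [2, 1, 1].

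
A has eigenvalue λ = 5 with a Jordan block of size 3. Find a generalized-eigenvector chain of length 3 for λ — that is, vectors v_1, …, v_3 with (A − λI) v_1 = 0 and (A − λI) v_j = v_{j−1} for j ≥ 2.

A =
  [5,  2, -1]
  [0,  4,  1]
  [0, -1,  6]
A Jordan chain for λ = 5 of length 3:
v_1 = (-1, 0, 0)ᵀ
v_2 = (2, -1, -1)ᵀ
v_3 = (0, 1, 0)ᵀ

Let N = A − (5)·I. We want v_3 with N^3 v_3 = 0 but N^2 v_3 ≠ 0; then v_{j-1} := N · v_j for j = 3, …, 2.

Pick v_3 = (0, 1, 0)ᵀ.
Then v_2 = N · v_3 = (2, -1, -1)ᵀ.
Then v_1 = N · v_2 = (-1, 0, 0)ᵀ.

Sanity check: (A − (5)·I) v_1 = (0, 0, 0)ᵀ = 0. ✓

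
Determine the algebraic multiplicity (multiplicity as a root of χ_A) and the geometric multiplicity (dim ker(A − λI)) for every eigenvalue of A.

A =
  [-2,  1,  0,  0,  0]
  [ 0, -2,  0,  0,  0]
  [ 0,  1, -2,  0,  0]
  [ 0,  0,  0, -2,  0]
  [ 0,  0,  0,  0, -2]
λ = -2: alg = 5, geom = 4

Step 1 — factor the characteristic polynomial to read off the algebraic multiplicities:
  χ_A(x) = (x + 2)^5

Step 2 — compute geometric multiplicities via the rank-nullity identity g(λ) = n − rank(A − λI):
  rank(A − (-2)·I) = 1, so dim ker(A − (-2)·I) = n − 1 = 4

Summary:
  λ = -2: algebraic multiplicity = 5, geometric multiplicity = 4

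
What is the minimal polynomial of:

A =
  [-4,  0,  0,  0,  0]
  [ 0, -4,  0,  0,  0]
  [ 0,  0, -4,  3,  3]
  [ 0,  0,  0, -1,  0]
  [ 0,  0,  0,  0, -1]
x^2 + 5*x + 4

The characteristic polynomial is χ_A(x) = (x + 1)^2*(x + 4)^3, so the eigenvalues are known. The minimal polynomial is
  m_A(x) = Π_λ (x − λ)^{k_λ}
where k_λ is the size of the *largest* Jordan block for λ (equivalently, the smallest k with (A − λI)^k v = 0 for every generalised eigenvector v of λ).

  λ = -4: largest Jordan block has size 1, contributing (x + 4)
  λ = -1: largest Jordan block has size 1, contributing (x + 1)

So m_A(x) = (x + 1)*(x + 4) = x^2 + 5*x + 4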